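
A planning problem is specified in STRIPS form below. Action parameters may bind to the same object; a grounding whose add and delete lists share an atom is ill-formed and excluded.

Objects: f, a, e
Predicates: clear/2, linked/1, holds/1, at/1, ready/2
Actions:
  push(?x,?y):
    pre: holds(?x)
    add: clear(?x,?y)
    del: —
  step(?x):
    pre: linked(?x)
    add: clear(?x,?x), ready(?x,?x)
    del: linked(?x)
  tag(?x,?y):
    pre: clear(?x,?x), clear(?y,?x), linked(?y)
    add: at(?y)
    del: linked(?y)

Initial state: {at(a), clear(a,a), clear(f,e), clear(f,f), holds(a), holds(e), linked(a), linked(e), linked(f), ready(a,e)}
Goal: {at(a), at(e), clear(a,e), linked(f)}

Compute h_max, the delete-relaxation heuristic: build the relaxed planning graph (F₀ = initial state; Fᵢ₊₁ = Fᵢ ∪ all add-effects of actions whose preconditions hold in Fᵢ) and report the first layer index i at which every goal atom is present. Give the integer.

F0 = init (10 atoms)
F1 = F0 ∪ {at(f), clear(a,e), clear(a,f), clear(e,a), clear(e,e), clear(e,f), ready(a,a), ready(e,e), ready(f,f)}  (19 atoms)
F2 = F1 ∪ {at(e)}  (20 atoms)
goal ⊆ F2  ⇒  h_max = 2

2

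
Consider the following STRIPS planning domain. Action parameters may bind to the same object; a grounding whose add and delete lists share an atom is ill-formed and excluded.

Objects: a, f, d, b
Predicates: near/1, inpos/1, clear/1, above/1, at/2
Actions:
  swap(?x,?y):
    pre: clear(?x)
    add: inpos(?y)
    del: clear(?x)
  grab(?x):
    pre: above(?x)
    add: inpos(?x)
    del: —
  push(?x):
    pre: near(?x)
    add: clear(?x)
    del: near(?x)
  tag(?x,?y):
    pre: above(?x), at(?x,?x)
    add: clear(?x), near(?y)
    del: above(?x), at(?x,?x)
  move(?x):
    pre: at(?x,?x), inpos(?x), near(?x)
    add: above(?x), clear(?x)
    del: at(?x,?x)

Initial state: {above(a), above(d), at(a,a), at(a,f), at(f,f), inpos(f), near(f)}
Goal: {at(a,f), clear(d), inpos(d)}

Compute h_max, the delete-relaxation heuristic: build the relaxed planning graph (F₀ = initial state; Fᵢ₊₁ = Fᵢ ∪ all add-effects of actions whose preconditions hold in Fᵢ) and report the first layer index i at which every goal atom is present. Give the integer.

F0 = init (7 atoms)
F1 = F0 ∪ {above(f), clear(a), clear(f), inpos(a), inpos(d), near(a), near(b), near(d)}  (15 atoms)
F2 = F1 ∪ {clear(b), clear(d), inpos(b)}  (18 atoms)
goal ⊆ F2  ⇒  h_max = 2

2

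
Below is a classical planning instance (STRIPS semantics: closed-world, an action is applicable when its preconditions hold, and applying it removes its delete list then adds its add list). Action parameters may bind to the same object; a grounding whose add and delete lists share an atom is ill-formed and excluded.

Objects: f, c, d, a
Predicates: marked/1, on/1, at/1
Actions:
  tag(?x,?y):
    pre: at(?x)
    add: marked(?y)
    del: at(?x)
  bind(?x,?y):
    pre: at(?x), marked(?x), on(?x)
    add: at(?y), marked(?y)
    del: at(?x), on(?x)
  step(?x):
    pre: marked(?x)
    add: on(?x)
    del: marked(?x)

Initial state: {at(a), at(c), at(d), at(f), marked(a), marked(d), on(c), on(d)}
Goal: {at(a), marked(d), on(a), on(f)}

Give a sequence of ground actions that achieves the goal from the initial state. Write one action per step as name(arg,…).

1. tag(f,f)  →  {at(a), at(c), at(d), marked(a), marked(d), marked(f), on(c), on(d)}
2. step(f)  →  {at(a), at(c), at(d), marked(a), marked(d), on(c), on(d), on(f)}
3. step(a)  →  {at(a), at(c), at(d), marked(d), on(a), on(c), on(d), on(f)}

tag(f,f); step(f); step(a)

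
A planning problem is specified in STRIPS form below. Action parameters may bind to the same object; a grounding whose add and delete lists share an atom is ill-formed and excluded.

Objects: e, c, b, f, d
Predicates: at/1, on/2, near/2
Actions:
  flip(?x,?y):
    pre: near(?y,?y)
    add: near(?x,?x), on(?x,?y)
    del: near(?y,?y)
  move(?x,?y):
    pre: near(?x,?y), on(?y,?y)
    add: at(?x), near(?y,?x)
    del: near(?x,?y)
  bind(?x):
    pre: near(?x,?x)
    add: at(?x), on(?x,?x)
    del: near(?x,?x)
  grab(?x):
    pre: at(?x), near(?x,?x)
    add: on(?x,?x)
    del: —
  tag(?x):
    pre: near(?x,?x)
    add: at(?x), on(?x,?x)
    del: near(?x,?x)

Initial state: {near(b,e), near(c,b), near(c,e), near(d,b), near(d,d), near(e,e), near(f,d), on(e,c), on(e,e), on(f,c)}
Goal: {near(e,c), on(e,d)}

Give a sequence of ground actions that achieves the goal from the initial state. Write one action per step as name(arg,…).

1. flip(e,d)  →  {near(b,e), near(c,b), near(c,e), near(d,b), near(e,e), near(f,d), on(e,c), on(e,d), on(e,e), on(f,c)}
2. move(c,e)  →  {at(c), near(b,e), near(c,b), near(d,b), near(e,c), near(e,e), near(f,d), on(e,c), on(e,d), on(e,e), on(f,c)}

flip(e,d); move(c,e)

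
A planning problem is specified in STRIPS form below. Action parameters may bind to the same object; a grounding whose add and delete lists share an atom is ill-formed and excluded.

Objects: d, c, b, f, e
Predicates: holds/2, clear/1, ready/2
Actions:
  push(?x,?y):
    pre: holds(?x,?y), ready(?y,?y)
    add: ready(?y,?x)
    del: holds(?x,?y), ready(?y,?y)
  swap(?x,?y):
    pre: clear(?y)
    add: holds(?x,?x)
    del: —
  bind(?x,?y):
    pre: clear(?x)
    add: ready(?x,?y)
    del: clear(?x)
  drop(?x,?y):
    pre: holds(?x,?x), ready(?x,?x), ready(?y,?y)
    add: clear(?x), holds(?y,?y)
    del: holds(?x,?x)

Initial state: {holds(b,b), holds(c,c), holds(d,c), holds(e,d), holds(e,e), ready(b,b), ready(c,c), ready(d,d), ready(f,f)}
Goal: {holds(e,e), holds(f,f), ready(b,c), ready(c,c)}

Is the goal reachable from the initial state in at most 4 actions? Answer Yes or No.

1. drop(b,f)  →  {clear(b), holds(c,c), holds(d,c), holds(e,d), holds(e,e), holds(f,f), ready(b,b), ready(c,c), ready(d,d), ready(f,f)}
2. bind(b,c)  →  {holds(c,c), holds(d,c), holds(e,d), holds(e,e), holds(f,f), ready(b,b), ready(b,c), ready(c,c), ready(d,d), ready(f,f)}
optimal plan length = 2; 2 ≤ 4

Yes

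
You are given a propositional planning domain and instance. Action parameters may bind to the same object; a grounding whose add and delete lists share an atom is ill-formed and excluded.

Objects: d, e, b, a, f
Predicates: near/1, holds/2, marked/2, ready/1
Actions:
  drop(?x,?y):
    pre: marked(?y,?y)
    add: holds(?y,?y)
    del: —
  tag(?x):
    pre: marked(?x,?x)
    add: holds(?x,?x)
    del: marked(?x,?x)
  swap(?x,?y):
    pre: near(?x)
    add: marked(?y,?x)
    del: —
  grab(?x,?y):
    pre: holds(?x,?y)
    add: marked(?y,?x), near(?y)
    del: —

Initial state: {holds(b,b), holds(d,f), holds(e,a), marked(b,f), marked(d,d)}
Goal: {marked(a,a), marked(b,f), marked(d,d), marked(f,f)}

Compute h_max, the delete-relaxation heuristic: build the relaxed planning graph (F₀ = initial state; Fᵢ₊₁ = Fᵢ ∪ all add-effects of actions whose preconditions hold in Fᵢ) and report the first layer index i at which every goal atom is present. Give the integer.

F0 = init (5 atoms)
F1 = F0 ∪ {holds(d,d), marked(a,e), marked(b,b), marked(f,d), near(a), near(b), near(f)}  (12 atoms)
F2 = F1 ∪ {marked(a,a), marked(a,b), marked(a,f), marked(b,a), marked(d,a), marked(d,b), marked(d,f), marked(e,a), marked(e,b), marked(e,f), marked(f,a), marked(f,b), marked(f,f), near(d)}  (26 atoms)
goal ⊆ F2  ⇒  h_max = 2

2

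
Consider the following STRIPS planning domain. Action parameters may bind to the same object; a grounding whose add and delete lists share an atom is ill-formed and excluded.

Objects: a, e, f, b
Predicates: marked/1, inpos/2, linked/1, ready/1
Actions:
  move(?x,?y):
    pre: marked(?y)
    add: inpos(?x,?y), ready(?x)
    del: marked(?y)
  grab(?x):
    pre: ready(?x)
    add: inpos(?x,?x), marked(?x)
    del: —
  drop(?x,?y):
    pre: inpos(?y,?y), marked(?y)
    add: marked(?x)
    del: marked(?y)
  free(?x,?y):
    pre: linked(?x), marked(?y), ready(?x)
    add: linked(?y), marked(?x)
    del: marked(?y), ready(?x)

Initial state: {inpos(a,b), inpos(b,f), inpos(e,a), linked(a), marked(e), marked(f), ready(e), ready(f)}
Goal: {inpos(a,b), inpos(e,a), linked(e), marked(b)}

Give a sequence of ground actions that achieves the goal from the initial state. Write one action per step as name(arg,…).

move(a,f); grab(a); drop(b,a); free(a,e)

1. move(a,f)  →  {inpos(a,b), inpos(a,f), inpos(b,f), inpos(e,a), linked(a), marked(e), ready(a), ready(e), ready(f)}
2. grab(a)  →  {inpos(a,a), inpos(a,b), inpos(a,f), inpos(b,f), inpos(e,a), linked(a), marked(a), marked(e), ready(a), ready(e), ready(f)}
3. drop(b,a)  →  {inpos(a,a), inpos(a,b), inpos(a,f), inpos(b,f), inpos(e,a), linked(a), marked(b), marked(e), ready(a), ready(e), ready(f)}
4. free(a,e)  →  {inpos(a,a), inpos(a,b), inpos(a,f), inpos(b,f), inpos(e,a), linked(a), linked(e), marked(a), marked(b), ready(e), ready(f)}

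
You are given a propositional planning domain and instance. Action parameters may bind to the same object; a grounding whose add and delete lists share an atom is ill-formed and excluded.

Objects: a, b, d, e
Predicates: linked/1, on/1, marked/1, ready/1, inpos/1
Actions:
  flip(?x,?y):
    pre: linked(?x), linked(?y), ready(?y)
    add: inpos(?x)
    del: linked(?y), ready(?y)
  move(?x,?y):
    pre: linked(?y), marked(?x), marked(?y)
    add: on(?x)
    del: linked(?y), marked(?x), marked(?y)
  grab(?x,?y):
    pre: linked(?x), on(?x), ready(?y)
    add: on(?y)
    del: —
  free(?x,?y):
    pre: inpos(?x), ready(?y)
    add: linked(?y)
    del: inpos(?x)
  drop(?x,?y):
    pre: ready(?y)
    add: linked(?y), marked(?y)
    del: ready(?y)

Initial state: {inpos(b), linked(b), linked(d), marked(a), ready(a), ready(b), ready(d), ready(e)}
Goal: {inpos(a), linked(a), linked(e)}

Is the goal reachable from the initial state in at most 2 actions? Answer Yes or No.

1. free(b,a)  →  {linked(a), linked(b), linked(d), marked(a), ready(a), ready(b), ready(d), ready(e)}
2. flip(a,b)  →  {inpos(a), linked(a), linked(d), marked(a), ready(a), ready(d), ready(e)}
3. drop(a,e)  →  {inpos(a), linked(a), linked(d), linked(e), marked(a), marked(e), ready(a), ready(d)}
optimal plan length = 3; 3 > 2

No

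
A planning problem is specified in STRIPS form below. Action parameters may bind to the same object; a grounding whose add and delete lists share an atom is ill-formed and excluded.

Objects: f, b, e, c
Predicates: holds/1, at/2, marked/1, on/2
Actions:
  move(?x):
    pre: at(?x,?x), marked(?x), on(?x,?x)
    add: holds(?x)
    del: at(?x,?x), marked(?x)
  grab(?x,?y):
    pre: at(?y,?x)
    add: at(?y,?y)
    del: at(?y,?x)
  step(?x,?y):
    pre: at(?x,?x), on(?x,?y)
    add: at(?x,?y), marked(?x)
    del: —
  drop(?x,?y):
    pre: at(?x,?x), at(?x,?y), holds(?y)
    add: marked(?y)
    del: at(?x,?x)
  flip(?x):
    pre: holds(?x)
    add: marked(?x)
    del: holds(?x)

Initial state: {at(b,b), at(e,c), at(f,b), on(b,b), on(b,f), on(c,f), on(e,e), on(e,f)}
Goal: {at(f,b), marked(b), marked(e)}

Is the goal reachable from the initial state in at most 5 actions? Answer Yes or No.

1. grab(c,e)  →  {at(b,b), at(e,e), at(f,b), on(b,b), on(b,f), on(c,f), on(e,e), on(e,f)}
2. step(b,f)  →  {at(b,b), at(b,f), at(e,e), at(f,b), marked(b), on(b,b), on(b,f), on(c,f), on(e,e), on(e,f)}
3. step(e,f)  →  {at(b,b), at(b,f), at(e,e), at(e,f), at(f,b), marked(b), marked(e), on(b,b), on(b,f), on(c,f), on(e,e), on(e,f)}
optimal plan length = 3; 3 ≤ 5

Yes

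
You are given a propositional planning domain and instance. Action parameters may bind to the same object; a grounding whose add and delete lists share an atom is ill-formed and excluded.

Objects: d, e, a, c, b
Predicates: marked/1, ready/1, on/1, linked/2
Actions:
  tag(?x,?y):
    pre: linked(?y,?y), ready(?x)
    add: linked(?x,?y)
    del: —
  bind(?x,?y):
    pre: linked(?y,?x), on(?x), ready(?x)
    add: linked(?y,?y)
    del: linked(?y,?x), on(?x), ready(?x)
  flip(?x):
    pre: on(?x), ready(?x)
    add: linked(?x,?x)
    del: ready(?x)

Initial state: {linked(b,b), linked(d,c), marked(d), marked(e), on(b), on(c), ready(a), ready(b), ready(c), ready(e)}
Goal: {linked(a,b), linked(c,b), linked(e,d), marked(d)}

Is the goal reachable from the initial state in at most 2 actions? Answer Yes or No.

1. tag(a,b)  →  {linked(a,b), linked(b,b), linked(d,c), marked(d), marked(e), on(b), on(c), ready(a), ready(b), ready(c), ready(e)}
2. tag(c,b)  →  {linked(a,b), linked(b,b), linked(c,b), linked(d,c), marked(d), marked(e), on(b), on(c), ready(a), ready(b), ready(c), ready(e)}
3. bind(c,d)  →  {linked(a,b), linked(b,b), linked(c,b), linked(d,d), marked(d), marked(e), on(b), ready(a), ready(b), ready(e)}
4. tag(e,d)  →  {linked(a,b), linked(b,b), linked(c,b), linked(d,d), linked(e,d), marked(d), marked(e), on(b), ready(a), ready(b), ready(e)}
optimal plan length = 4; 4 > 2

No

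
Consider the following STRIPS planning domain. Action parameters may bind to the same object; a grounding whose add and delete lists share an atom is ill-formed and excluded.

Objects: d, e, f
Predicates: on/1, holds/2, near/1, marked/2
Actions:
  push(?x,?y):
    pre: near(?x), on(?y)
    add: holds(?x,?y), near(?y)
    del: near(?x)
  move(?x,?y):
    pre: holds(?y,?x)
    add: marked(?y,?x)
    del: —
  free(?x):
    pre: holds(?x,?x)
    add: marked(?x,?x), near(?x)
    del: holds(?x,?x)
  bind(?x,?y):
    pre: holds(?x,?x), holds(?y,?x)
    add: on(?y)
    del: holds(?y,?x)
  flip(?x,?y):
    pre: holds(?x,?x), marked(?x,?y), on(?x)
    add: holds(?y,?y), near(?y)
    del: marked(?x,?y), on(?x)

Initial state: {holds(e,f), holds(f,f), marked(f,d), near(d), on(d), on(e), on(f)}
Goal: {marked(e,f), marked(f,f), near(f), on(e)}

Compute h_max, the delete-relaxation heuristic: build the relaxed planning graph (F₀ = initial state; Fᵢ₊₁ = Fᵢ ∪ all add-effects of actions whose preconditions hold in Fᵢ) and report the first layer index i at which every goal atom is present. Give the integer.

1

F0 = init (7 atoms)
F1 = F0 ∪ {holds(d,d), holds(d,e), holds(d,f), marked(e,f), marked(f,f), near(e), near(f)}  (14 atoms)
goal ⊆ F1  ⇒  h_max = 1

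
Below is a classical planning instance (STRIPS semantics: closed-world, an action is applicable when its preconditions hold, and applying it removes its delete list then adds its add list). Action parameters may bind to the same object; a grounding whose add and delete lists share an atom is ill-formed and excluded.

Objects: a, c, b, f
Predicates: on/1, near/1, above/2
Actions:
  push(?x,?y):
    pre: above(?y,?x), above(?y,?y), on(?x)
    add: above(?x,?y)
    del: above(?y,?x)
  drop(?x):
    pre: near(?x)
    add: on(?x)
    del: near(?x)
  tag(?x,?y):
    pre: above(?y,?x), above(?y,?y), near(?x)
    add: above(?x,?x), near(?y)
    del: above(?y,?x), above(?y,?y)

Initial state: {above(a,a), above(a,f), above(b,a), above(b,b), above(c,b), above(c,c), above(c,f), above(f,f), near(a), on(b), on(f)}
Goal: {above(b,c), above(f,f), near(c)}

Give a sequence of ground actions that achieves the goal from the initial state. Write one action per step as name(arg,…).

1. push(b,c)  →  {above(a,a), above(a,f), above(b,a), above(b,b), above(b,c), above(c,c), above(c,f), above(f,f), near(a), on(b), on(f)}
2. push(f,a)  →  {above(a,a), above(b,a), above(b,b), above(b,c), above(c,c), above(c,f), above(f,a), above(f,f), near(a), on(b), on(f)}
3. tag(a,f)  →  {above(a,a), above(b,a), above(b,b), above(b,c), above(c,c), above(c,f), near(a), near(f), on(b), on(f)}
4. tag(f,c)  →  {above(a,a), above(b,a), above(b,b), above(b,c), above(f,f), near(a), near(c), near(f), on(b), on(f)}

push(b,c); push(f,a); tag(a,f); tag(f,c)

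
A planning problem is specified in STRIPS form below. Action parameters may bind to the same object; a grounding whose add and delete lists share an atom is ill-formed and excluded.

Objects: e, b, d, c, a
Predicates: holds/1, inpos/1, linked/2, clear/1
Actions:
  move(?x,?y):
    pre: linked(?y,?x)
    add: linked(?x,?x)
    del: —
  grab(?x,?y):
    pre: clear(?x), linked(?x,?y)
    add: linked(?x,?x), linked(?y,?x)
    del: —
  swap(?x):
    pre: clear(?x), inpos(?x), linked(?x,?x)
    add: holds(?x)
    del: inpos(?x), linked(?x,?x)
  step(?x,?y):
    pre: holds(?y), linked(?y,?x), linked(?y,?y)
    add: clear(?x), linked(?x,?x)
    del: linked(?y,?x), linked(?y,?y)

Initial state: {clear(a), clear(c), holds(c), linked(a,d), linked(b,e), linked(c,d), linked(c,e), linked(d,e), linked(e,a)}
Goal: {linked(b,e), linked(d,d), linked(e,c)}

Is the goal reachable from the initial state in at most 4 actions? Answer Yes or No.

Yes

1. move(d,c)  →  {clear(a), clear(c), holds(c), linked(a,d), linked(b,e), linked(c,d), linked(c,e), linked(d,d), linked(d,e), linked(e,a)}
2. grab(c,e)  →  {clear(a), clear(c), holds(c), linked(a,d), linked(b,e), linked(c,c), linked(c,d), linked(c,e), linked(d,d), linked(d,e), linked(e,a), linked(e,c)}
optimal plan length = 2; 2 ≤ 4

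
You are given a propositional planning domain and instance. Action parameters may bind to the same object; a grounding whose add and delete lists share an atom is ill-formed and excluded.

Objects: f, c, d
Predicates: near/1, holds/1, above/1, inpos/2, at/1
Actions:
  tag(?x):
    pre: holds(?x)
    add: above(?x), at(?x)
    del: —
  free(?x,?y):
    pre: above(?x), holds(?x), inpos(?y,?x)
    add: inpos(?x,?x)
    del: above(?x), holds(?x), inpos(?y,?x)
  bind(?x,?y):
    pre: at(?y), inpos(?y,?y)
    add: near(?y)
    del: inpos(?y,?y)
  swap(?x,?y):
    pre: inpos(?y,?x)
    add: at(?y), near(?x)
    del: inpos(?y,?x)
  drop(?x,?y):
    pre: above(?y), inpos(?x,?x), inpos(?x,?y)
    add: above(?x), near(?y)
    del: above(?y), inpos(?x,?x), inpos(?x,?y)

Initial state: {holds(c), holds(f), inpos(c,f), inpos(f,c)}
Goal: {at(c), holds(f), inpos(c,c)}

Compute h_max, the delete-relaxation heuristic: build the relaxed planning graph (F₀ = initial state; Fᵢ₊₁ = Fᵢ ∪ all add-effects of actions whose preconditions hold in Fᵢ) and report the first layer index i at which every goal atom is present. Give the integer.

F0 = init (4 atoms)
F1 = F0 ∪ {above(c), above(f), at(c), at(f), near(c), near(f)}  (10 atoms)
F2 = F1 ∪ {inpos(c,c), inpos(f,f)}  (12 atoms)
goal ⊆ F2  ⇒  h_max = 2

2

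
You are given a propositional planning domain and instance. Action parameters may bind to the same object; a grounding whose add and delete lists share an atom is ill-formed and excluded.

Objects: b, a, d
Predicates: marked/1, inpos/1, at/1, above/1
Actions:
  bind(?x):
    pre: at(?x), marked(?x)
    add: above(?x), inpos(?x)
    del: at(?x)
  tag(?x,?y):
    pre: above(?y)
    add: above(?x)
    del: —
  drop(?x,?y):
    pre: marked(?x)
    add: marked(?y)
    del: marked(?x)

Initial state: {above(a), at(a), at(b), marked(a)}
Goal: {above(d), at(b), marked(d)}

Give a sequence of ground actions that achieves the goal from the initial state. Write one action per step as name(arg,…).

tag(d,a); drop(a,d)

1. tag(d,a)  →  {above(a), above(d), at(a), at(b), marked(a)}
2. drop(a,d)  →  {above(a), above(d), at(a), at(b), marked(d)}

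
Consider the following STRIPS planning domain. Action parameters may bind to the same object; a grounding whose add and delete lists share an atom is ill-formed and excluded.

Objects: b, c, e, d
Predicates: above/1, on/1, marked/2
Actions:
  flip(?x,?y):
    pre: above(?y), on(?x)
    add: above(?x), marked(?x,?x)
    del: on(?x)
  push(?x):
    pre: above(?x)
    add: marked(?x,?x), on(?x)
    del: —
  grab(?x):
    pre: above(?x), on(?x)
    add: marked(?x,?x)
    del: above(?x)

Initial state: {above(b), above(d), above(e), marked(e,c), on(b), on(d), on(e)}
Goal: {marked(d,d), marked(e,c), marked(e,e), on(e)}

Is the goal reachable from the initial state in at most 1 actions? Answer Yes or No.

1. flip(d,b)  →  {above(b), above(d), above(e), marked(d,d), marked(e,c), on(b), on(e)}
2. push(e)  →  {above(b), above(d), above(e), marked(d,d), marked(e,c), marked(e,e), on(b), on(e)}
optimal plan length = 2; 2 > 1

No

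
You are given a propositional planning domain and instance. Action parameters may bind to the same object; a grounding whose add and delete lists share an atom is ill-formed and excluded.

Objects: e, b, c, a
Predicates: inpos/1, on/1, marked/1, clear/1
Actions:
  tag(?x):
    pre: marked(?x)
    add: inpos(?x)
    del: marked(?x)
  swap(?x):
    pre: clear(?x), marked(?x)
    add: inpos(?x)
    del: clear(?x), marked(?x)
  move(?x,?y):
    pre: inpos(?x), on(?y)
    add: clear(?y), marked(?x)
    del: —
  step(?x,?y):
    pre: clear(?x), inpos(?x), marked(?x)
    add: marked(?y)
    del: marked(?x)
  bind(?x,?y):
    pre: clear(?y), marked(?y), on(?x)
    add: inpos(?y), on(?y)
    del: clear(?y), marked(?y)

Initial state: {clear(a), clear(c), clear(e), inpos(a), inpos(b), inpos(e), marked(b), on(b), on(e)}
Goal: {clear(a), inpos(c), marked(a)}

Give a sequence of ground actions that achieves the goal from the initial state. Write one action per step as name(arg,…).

move(a,b); step(b,c); tag(c)

1. move(a,b)  →  {clear(a), clear(b), clear(c), clear(e), inpos(a), inpos(b), inpos(e), marked(a), marked(b), on(b), on(e)}
2. step(b,c)  →  {clear(a), clear(b), clear(c), clear(e), inpos(a), inpos(b), inpos(e), marked(a), marked(c), on(b), on(e)}
3. tag(c)  →  {clear(a), clear(b), clear(c), clear(e), inpos(a), inpos(b), inpos(c), inpos(e), marked(a), on(b), on(e)}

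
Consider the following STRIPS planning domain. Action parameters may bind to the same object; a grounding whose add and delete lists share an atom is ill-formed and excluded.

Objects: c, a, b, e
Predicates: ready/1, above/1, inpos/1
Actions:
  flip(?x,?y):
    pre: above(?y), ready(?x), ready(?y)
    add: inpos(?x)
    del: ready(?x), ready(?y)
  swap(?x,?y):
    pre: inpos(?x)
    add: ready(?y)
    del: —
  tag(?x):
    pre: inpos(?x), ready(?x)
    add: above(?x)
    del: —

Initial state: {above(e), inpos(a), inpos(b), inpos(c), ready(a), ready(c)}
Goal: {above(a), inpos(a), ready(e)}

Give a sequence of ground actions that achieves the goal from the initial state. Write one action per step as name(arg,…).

swap(c,e); tag(a)

1. swap(c,e)  →  {above(e), inpos(a), inpos(b), inpos(c), ready(a), ready(c), ready(e)}
2. tag(a)  →  {above(a), above(e), inpos(a), inpos(b), inpos(c), ready(a), ready(c), ready(e)}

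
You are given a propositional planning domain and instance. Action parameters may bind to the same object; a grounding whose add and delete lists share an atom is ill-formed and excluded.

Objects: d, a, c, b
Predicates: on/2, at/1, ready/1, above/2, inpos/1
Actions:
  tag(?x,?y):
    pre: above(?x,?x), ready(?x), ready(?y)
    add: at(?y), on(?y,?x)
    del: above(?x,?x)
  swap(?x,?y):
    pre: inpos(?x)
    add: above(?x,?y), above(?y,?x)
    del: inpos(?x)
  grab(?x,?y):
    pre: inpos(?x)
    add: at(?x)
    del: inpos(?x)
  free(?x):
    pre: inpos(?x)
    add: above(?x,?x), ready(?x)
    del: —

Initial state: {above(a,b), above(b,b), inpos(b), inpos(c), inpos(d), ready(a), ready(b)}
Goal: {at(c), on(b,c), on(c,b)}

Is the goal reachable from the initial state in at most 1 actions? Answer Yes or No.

1. free(c)  →  {above(a,b), above(b,b), above(c,c), inpos(b), inpos(c), inpos(d), ready(a), ready(b), ready(c)}
2. tag(c,b)  →  {above(a,b), above(b,b), at(b), inpos(b), inpos(c), inpos(d), on(b,c), ready(a), ready(b), ready(c)}
3. tag(b,c)  →  {above(a,b), at(b), at(c), inpos(b), inpos(c), inpos(d), on(b,c), on(c,b), ready(a), ready(b), ready(c)}
optimal plan length = 3; 3 > 1

No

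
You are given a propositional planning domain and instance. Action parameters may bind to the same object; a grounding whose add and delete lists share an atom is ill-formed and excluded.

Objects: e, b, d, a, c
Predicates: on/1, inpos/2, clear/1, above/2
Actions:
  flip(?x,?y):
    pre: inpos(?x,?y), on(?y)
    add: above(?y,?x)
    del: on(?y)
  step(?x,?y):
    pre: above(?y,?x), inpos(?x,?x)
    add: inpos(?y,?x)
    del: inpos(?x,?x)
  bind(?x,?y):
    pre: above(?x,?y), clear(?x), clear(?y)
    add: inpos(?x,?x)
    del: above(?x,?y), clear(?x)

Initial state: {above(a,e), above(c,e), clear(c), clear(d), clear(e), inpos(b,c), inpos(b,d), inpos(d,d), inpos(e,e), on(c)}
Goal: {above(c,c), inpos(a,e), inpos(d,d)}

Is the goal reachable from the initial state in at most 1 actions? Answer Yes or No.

1. step(e,a)  →  {above(a,e), above(c,e), clear(c), clear(d), clear(e), inpos(a,e), inpos(b,c), inpos(b,d), inpos(d,d), on(c)}
2. bind(c,e)  →  {above(a,e), clear(d), clear(e), inpos(a,e), inpos(b,c), inpos(b,d), inpos(c,c), inpos(d,d), on(c)}
3. flip(c,c)  →  {above(a,e), above(c,c), clear(d), clear(e), inpos(a,e), inpos(b,c), inpos(b,d), inpos(c,c), inpos(d,d)}
optimal plan length = 3; 3 > 1

No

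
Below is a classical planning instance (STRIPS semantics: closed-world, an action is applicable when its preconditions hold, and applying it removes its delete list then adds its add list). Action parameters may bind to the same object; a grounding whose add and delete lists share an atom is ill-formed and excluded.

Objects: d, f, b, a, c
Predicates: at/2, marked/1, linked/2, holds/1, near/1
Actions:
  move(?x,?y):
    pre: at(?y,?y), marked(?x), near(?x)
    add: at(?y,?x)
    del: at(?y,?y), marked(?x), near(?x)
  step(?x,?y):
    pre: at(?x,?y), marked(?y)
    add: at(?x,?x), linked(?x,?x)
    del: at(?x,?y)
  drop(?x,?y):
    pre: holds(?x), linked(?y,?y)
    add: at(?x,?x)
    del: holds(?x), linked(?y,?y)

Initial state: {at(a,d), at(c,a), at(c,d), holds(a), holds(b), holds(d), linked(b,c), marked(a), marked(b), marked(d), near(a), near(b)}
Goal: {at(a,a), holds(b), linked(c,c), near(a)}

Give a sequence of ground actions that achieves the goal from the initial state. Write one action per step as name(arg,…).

step(a,d); step(c,d)

1. step(a,d)  →  {at(a,a), at(c,a), at(c,d), holds(a), holds(b), holds(d), linked(a,a), linked(b,c), marked(a), marked(b), marked(d), near(a), near(b)}
2. step(c,d)  →  {at(a,a), at(c,a), at(c,c), holds(a), holds(b), holds(d), linked(a,a), linked(b,c), linked(c,c), marked(a), marked(b), marked(d), near(a), near(b)}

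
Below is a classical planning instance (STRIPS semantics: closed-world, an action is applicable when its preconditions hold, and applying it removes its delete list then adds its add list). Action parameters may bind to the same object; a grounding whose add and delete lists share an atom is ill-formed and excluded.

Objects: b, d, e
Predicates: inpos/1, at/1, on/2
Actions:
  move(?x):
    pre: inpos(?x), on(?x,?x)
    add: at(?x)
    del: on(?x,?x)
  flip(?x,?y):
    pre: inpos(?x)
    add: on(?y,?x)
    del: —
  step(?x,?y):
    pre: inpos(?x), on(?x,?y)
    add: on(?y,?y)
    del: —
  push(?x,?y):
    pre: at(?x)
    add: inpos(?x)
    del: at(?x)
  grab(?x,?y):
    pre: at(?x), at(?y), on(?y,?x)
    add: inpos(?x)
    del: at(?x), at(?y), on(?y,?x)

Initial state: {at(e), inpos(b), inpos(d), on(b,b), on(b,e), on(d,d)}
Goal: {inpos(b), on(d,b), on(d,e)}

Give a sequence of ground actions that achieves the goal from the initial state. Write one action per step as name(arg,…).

flip(b,d); push(e,b); flip(e,d)

1. flip(b,d)  →  {at(e), inpos(b), inpos(d), on(b,b), on(b,e), on(d,b), on(d,d)}
2. push(e,b)  →  {inpos(b), inpos(d), inpos(e), on(b,b), on(b,e), on(d,b), on(d,d)}
3. flip(e,d)  →  {inpos(b), inpos(d), inpos(e), on(b,b), on(b,e), on(d,b), on(d,d), on(d,e)}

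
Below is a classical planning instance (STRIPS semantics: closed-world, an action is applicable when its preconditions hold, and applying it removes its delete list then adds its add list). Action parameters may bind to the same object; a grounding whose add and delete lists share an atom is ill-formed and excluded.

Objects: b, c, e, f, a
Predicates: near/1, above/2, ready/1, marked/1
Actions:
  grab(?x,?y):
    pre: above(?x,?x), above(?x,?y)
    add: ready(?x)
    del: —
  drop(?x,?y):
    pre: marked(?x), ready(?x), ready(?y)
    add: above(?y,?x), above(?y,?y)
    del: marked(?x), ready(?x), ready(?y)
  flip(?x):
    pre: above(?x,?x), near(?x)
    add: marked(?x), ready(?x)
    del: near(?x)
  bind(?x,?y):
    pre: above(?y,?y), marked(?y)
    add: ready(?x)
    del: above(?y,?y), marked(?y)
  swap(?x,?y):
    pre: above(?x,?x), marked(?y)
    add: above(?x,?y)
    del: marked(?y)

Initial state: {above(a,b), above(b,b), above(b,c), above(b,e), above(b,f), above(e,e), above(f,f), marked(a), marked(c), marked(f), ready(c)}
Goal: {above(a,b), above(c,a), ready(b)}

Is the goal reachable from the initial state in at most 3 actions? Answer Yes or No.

1. grab(b,b)  →  {above(a,b), above(b,b), above(b,c), above(b,e), above(b,f), above(e,e), above(f,f), marked(a), marked(c), marked(f), ready(b), ready(c)}
2. drop(c,c)  →  {above(a,b), above(b,b), above(b,c), above(b,e), above(b,f), above(c,c), above(e,e), above(f,f), marked(a), marked(f), ready(b)}
3. swap(c,a)  →  {above(a,b), above(b,b), above(b,c), above(b,e), above(b,f), above(c,a), above(c,c), above(e,e), above(f,f), marked(f), ready(b)}
optimal plan length = 3; 3 ≤ 3

Yes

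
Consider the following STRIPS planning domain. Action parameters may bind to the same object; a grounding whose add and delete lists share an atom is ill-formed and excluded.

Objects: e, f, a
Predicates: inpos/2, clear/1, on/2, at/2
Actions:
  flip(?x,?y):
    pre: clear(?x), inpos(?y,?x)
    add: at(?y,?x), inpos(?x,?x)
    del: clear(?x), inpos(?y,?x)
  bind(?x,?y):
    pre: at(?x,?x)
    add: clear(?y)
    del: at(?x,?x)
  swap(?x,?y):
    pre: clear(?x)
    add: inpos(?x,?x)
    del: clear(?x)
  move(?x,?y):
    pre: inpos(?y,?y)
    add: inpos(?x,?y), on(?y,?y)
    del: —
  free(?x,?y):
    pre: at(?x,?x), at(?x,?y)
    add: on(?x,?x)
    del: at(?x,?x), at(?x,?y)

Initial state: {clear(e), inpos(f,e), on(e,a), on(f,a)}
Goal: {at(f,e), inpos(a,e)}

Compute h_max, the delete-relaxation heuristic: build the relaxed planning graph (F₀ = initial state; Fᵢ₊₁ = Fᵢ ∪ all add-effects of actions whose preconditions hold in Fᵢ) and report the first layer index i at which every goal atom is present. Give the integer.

F0 = init (4 atoms)
F1 = F0 ∪ {at(f,e), inpos(e,e)}  (6 atoms)
F2 = F1 ∪ {inpos(a,e), on(e,e)}  (8 atoms)
goal ⊆ F2  ⇒  h_max = 2

2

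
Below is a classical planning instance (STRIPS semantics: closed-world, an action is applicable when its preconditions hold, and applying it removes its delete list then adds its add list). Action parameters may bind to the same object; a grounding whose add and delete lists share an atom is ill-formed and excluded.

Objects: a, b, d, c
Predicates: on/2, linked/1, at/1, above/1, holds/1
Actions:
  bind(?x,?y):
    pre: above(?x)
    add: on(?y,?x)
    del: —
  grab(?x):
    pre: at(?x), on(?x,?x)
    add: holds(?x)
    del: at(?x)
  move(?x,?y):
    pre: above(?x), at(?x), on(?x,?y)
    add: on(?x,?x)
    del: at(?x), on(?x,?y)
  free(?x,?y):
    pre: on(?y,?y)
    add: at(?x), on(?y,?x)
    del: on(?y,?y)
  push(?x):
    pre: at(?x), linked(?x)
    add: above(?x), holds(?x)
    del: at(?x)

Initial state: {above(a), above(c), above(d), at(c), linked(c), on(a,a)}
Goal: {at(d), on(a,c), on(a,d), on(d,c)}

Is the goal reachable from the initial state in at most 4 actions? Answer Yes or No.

1. bind(c,a)  →  {above(a), above(c), above(d), at(c), linked(c), on(a,a), on(a,c)}
2. bind(c,d)  →  {above(a), above(c), above(d), at(c), linked(c), on(a,a), on(a,c), on(d,c)}
3. free(d,a)  →  {above(a), above(c), above(d), at(c), at(d), linked(c), on(a,c), on(a,d), on(d,c)}
optimal plan length = 3; 3 ≤ 4

Yes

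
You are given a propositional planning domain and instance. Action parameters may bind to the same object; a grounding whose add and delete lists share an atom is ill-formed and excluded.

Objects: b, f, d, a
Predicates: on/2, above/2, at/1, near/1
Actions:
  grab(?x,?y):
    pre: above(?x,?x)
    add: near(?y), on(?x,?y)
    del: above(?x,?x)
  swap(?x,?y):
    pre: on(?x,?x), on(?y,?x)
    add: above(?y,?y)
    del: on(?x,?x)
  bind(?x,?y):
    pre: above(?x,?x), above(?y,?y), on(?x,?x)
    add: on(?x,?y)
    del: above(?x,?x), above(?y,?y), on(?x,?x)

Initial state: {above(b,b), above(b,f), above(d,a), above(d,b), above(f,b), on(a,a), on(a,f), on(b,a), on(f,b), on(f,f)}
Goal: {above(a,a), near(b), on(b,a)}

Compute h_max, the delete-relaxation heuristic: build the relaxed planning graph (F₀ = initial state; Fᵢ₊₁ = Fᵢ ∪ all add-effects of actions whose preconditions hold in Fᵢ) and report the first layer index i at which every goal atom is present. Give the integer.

1

F0 = init (10 atoms)
F1 = F0 ∪ {above(a,a), above(f,f), near(a), near(b), near(d), near(f), on(b,b), on(b,d), on(b,f)}  (19 atoms)
goal ⊆ F1  ⇒  h_max = 1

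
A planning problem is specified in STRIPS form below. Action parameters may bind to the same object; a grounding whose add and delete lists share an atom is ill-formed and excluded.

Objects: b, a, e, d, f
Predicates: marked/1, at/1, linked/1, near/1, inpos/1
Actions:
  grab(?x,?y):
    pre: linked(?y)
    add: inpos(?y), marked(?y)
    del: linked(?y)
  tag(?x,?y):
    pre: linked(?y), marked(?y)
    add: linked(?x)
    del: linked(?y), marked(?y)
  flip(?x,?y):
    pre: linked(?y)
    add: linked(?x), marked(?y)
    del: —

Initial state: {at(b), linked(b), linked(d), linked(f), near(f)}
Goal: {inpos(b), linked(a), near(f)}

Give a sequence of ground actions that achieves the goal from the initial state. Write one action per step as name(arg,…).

grab(b,b); flip(a,d)

1. grab(b,b)  →  {at(b), inpos(b), linked(d), linked(f), marked(b), near(f)}
2. flip(a,d)  →  {at(b), inpos(b), linked(a), linked(d), linked(f), marked(b), marked(d), near(f)}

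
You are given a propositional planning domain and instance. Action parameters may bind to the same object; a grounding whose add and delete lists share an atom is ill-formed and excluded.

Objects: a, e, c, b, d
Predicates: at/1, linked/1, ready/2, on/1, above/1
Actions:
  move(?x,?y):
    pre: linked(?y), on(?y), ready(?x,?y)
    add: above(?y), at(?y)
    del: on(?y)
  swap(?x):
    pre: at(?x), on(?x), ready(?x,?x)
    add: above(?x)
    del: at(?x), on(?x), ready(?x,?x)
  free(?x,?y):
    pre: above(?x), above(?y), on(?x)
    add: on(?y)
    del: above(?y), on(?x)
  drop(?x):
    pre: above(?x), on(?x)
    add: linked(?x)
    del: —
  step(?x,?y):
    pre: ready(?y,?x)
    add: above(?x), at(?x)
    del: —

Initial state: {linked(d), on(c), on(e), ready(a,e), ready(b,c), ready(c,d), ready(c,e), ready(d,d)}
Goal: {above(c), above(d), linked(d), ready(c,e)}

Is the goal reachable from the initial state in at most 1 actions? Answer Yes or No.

1. step(c,b)  →  {above(c), at(c), linked(d), on(c), on(e), ready(a,e), ready(b,c), ready(c,d), ready(c,e), ready(d,d)}
2. step(d,c)  →  {above(c), above(d), at(c), at(d), linked(d), on(c), on(e), ready(a,e), ready(b,c), ready(c,d), ready(c,e), ready(d,d)}
optimal plan length = 2; 2 > 1

No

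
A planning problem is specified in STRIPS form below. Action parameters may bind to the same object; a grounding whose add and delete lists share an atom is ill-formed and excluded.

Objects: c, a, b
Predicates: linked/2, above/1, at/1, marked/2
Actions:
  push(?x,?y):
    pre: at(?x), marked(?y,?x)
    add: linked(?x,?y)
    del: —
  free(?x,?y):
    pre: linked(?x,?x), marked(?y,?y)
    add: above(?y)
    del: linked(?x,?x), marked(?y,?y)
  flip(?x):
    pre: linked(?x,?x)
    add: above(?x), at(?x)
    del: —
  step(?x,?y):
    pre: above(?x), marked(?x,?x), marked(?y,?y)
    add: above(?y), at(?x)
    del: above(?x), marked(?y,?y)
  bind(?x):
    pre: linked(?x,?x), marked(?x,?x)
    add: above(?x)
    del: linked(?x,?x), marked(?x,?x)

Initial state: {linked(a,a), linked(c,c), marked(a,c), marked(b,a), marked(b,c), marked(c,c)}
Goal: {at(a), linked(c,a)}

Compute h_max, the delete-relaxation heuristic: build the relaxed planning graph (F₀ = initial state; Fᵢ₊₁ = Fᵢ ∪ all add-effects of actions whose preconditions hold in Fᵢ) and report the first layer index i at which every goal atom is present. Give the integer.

2

F0 = init (6 atoms)
F1 = F0 ∪ {above(a), above(c), at(a), at(c)}  (10 atoms)
F2 = F1 ∪ {linked(a,b), linked(c,a), linked(c,b)}  (13 atoms)
goal ⊆ F2  ⇒  h_max = 2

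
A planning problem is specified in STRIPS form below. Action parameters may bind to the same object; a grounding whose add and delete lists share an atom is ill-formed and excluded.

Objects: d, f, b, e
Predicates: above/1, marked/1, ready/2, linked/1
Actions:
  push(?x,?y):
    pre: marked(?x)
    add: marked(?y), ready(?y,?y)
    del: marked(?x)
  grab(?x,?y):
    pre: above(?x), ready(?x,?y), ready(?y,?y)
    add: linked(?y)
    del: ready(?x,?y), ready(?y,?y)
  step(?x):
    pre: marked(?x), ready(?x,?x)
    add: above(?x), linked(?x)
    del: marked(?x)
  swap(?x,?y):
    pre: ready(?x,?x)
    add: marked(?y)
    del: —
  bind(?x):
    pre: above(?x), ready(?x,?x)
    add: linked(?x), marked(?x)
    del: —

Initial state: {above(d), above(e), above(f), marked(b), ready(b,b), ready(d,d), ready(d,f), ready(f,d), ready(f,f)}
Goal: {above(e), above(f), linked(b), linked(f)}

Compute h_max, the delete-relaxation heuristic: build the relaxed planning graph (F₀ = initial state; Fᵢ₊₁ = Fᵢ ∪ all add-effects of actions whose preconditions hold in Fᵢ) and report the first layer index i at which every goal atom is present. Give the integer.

F0 = init (9 atoms)
F1 = F0 ∪ {above(b), linked(b), linked(d), linked(f), marked(d), marked(e), marked(f), ready(e,e)}  (17 atoms)
goal ⊆ F1  ⇒  h_max = 1

1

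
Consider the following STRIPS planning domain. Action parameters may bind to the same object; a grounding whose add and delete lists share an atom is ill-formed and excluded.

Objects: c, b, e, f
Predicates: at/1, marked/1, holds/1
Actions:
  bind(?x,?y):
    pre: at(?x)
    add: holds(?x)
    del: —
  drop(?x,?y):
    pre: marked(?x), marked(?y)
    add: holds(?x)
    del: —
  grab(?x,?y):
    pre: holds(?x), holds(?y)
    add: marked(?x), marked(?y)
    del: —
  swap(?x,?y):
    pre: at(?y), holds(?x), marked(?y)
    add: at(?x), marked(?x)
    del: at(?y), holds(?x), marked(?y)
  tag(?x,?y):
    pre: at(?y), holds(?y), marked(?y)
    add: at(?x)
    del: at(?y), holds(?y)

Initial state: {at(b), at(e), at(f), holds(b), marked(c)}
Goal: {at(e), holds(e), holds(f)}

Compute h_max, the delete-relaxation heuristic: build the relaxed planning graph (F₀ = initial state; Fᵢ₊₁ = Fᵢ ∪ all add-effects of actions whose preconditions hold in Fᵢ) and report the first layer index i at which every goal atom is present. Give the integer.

F0 = init (5 atoms)
F1 = F0 ∪ {holds(c), holds(e), holds(f), marked(b)}  (9 atoms)
goal ⊆ F1  ⇒  h_max = 1

1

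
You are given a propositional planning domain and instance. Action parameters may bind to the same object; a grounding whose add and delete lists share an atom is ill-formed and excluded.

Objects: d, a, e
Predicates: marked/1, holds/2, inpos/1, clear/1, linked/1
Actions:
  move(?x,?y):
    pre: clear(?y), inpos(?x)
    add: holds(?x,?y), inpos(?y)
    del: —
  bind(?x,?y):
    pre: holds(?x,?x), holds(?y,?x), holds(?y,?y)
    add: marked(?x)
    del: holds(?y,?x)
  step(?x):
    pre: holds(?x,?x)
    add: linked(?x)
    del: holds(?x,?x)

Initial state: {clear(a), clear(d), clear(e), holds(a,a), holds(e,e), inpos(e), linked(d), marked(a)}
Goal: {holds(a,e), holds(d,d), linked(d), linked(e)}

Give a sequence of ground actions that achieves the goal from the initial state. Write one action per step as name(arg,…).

1. move(e,d)  →  {clear(a), clear(d), clear(e), holds(a,a), holds(e,d), holds(e,e), inpos(d), inpos(e), linked(d), marked(a)}
2. move(d,d)  →  {clear(a), clear(d), clear(e), holds(a,a), holds(d,d), holds(e,d), holds(e,e), inpos(d), inpos(e), linked(d), marked(a)}
3. move(d,a)  →  {clear(a), clear(d), clear(e), holds(a,a), holds(d,a), holds(d,d), holds(e,d), holds(e,e), inpos(a), inpos(d), inpos(e), linked(d), marked(a)}
4. move(a,e)  →  {clear(a), clear(d), clear(e), holds(a,a), holds(a,e), holds(d,a), holds(d,d), holds(e,d), holds(e,e), inpos(a), inpos(d), inpos(e), linked(d), marked(a)}
5. step(e)  →  {clear(a), clear(d), clear(e), holds(a,a), holds(a,e), holds(d,a), holds(d,d), holds(e,d), inpos(a), inpos(d), inpos(e), linked(d), linked(e), marked(a)}

move(e,d); move(d,d); move(d,a); move(a,e); step(e)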